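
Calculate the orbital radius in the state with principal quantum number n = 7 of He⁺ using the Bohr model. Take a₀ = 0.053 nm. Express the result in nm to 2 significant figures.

r_n = n²a₀/Z = 7² × 0.053 / 2
    = 49 × 0.053 / 2 = 1.3 nm

1.3 nm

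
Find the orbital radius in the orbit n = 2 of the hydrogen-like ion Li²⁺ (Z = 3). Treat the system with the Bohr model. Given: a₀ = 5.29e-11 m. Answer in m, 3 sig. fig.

7.05e-11 m

r_n = n²a₀/Z = 2² × 5.29e-11 / 3
    = 4 × 5.29e-11 / 3 = 7.05e-11 m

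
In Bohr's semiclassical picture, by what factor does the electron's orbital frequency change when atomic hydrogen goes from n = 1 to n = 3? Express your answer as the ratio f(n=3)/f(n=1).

f ∝ Z^2 · n^-3; with Z fixed, f ∝ n^-3.
f(n=3)/f(n=1) = (3/1)^-3 = 1/27

1/27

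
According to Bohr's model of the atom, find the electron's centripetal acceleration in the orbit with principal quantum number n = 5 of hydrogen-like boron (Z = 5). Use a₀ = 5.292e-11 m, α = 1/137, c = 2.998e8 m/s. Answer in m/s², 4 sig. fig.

1.810e22 m/s²

r = n²a₀/Z = 2.646e-10 m, v = Zαc/n = 2.188e6 m/s
a = v²/r = (2.188e6)² / 2.646e-10 = 1.810e22 m/s²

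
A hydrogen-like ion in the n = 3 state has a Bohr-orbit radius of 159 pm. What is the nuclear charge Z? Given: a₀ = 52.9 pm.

3

r_n = n²a₀/Z ⇒ Z = n²a₀/r = 3² × 52.9 / 159 ≈ 2.99
Z = 3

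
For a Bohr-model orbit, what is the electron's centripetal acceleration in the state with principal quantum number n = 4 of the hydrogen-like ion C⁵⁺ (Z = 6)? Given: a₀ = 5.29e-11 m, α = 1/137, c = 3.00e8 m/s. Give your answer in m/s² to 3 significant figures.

r = n²a₀/Z = 1.41e-10 m, v = Zαc/n = 3.28e6 m/s
a = v²/r = (3.28e6)² / 1.41e-10 = 7.65e22 m/s²

7.65e22 m/s²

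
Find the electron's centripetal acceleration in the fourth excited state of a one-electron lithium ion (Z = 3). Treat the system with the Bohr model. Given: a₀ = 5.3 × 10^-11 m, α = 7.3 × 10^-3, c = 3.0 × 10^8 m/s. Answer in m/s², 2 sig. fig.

r = n²a₀/Z = 4.4 × 10^-10 m, v = Zαc/n = 1.3 × 10^6 m/s
a = v²/r = (1.3 × 10^6)² / 4.4 × 10^-10 = 3.9 × 10^21 m/s²

3.9 × 10^21 m/s²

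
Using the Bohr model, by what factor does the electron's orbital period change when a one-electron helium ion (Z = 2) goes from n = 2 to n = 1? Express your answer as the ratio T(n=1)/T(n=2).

1/8

T ∝ Z^-2 · n^3; with Z fixed, T ∝ n^3.
T(n=1)/T(n=2) = (1/2)^3 = 1/8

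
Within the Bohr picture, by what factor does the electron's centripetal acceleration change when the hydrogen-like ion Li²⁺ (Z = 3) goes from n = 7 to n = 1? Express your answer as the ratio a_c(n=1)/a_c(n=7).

a_c ∝ Z^3 · n^-4; with Z fixed, a_c ∝ n^-4.
a_c(n=1)/a_c(n=7) = (1/7)^-4 = 2401

2401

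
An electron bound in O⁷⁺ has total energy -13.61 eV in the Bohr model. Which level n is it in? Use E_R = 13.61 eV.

E_n = −E_R Z²/n² ⇒ n² = E_R Z²/(−E_n) = 13.61 × 8² / 13.61 ≈ 64.00
n = 8

8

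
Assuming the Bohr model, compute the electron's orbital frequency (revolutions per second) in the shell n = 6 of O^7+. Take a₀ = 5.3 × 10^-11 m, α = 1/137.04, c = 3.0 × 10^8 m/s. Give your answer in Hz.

1.9 × 10^15 Hz

r = n²a₀/Z = 2.4 × 10^-10 m, v = Zαc/n = 2.9 × 10^6 m/s
f = v/(2πr) = 1.9 × 10^15 Hz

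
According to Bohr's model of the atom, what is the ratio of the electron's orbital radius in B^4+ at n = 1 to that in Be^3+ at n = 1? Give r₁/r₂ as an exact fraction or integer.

4/5

r ∝ Z^-1 · n^2
r₁/r₂ = (5/4)^-1 · (1/1)^2 = 4/5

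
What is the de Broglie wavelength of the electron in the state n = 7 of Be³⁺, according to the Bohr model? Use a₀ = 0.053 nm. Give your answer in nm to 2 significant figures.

The Bohr quantisation condition is nλ = 2πr_n.
r_n = n²a₀/Z = 0.65 nm
λ = 2πr_n/n = 2π·0.65/7 = 0.58 nm

0.58 nm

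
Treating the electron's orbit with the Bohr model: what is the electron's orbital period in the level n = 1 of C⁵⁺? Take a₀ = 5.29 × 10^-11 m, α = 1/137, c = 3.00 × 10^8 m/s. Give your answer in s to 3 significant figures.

r = n²a₀/Z = 1²·5.29 × 10^-11/6 = 8.82 × 10^-12 m
v = Zαc/n = 6·0.00730·3.00 × 10^8/1 = 1.31 × 10^7 m/s
T = 2πr/v = 4.22 × 10^-18 s

4.22 × 10^-18 s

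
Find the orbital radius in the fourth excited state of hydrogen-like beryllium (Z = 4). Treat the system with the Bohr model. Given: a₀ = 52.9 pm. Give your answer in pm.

r_n = n²a₀/Z = 5² × 52.9 / 4
    = 25 × 52.9 / 4 = 331 pm

331 pm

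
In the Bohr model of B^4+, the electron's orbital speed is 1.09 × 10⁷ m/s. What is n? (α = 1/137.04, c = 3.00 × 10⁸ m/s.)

1

v_n = Zαc/n ⇒ n = Zαc/v = 5 × 0.00730 × 3.00 × 10⁸ / 1.09 × 10⁷ ≈ 1.00
n = 1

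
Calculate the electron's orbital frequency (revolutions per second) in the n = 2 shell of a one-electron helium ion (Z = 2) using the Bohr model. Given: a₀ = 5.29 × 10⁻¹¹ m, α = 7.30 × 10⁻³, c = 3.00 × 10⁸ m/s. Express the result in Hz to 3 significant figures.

3.29 × 10¹⁵ Hz

r = n²a₀/Z = 1.06 × 10⁻¹⁰ m, v = Zαc/n = 2.19 × 10⁶ m/s
f = v/(2πr) = 3.29 × 10¹⁵ Hz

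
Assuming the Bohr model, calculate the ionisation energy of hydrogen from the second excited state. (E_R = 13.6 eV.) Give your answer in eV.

E_n = −E_R·Z²/n² = −13.6 × 1²/3² eV = -1.51 eV
Ionisation energy = −E_n = 1.51 eV

1.51 eV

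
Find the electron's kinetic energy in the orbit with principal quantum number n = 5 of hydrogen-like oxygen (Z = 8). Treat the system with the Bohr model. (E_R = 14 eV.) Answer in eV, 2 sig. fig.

For a Coulomb orbit the virial theorem gives K = −E_n.
E_n = −E_R·Z²/n², so K = E_R·Z²/n² = 14 × 8²/5² = 36 eV

36 eV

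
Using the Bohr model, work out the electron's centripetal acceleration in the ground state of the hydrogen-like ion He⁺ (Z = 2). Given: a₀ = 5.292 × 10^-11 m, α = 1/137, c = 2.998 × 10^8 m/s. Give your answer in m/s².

7.239 × 10^23 m/s²

r = n²a₀/Z = 2.646 × 10^-11 m, v = Zαc/n = 4.377 × 10^6 m/s
a = v²/r = (4.377 × 10^6)² / 2.646 × 10^-11 = 7.239 × 10^23 m/s²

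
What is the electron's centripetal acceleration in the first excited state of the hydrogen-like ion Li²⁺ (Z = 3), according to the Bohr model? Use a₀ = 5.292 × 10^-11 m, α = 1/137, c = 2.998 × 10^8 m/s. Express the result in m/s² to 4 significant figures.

1.527 × 10^23 m/s²

r = n²a₀/Z = 7.056 × 10^-11 m, v = Zαc/n = 3.282 × 10^6 m/s
a = v²/r = (3.282 × 10^6)² / 7.056 × 10^-11 = 1.527 × 10^23 m/s²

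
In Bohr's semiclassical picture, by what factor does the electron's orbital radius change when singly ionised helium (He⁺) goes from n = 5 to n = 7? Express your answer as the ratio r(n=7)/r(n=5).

r ∝ Z^-1 · n^2; with Z fixed, r ∝ n^2.
r(n=7)/r(n=5) = (7/5)^2 = 49/25

49/25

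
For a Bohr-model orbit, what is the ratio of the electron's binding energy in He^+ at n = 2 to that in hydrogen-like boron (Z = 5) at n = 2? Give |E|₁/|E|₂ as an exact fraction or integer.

4/25

|E| ∝ Z^2 · n^-2
|E|₁/|E|₂ = (2/5)^2 · (2/2)^-2 = 4/25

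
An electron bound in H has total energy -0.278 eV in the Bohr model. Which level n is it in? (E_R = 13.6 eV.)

7

E_n = −E_R Z²/n² ⇒ n² = E_R Z²/(−E_n) = 13.6 × 1² / 0.278 ≈ 48.92
n = 7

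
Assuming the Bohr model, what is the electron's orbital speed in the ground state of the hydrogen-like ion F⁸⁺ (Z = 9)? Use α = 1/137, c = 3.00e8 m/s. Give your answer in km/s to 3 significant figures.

1.97e4 km/s

v_n = Zαc/n = 9 × 0.00730 × 3.00e8 / 1
    = 1.97e4 km/s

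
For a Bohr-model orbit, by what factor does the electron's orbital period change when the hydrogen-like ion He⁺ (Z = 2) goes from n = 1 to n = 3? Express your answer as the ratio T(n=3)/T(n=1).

27

T ∝ Z^-2 · n^3; with Z fixed, T ∝ n^3.
T(n=3)/T(n=1) = (3/1)^3 = 27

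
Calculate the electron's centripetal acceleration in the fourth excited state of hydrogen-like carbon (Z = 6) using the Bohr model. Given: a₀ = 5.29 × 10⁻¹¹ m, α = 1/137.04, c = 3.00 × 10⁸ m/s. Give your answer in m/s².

r = n²a₀/Z = 2.20 × 10⁻¹⁰ m, v = Zαc/n = 2.63 × 10⁶ m/s
a = v²/r = (2.63 × 10⁶)² / 2.20 × 10⁻¹⁰ = 3.13 × 10²² m/s²

3.13 × 10²² m/s²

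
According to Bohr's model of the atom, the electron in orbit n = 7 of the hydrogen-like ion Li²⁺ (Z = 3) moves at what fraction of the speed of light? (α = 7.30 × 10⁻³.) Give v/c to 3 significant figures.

0.00313

v_n = Zαc/n, so v/c = Zα/n = 3 × 0.00730 / 7 = 0.00313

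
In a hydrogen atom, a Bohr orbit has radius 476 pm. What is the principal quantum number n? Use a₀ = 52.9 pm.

3

r_n = n²a₀/Z ⇒ n² = rZ/a₀ = 476 × 1 / 52.9 ≈ 9.00
n = 3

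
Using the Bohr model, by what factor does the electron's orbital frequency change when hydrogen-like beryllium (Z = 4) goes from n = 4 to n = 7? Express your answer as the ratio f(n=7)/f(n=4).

64/343

f ∝ Z^2 · n^-3; with Z fixed, f ∝ n^-3.
f(n=7)/f(n=4) = (7/4)^-3 = 64/343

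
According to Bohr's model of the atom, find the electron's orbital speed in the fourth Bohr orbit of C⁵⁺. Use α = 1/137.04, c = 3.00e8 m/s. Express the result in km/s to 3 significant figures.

3280 km/s

v_n = Zαc/n = 6 × 0.00730 × 3.00e8 / 4
    = 3280 km/s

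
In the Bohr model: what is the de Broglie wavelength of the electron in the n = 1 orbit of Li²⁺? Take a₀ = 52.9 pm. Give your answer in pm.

111 pm

The Bohr quantisation condition is nλ = 2πr_n.
r_n = n²a₀/Z = 17.6 pm
λ = 2πr_n/n = 2π·17.6/1 = 111 pm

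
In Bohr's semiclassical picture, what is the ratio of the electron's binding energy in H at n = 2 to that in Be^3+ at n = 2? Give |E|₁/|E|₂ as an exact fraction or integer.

|E| ∝ Z^2 · n^-2
|E|₁/|E|₂ = (1/4)^2 · (2/2)^-2 = 1/16

1/16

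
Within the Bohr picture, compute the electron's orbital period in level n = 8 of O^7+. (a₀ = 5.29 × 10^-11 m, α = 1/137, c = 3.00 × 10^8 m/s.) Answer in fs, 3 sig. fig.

1.21 fs

r = n²a₀/Z = 8²·5.29 × 10^-11/8 = 4.23 × 10^-10 m
v = Zαc/n = 8·0.00730·3.00 × 10^8/8 = 2.19 × 10^6 m/s
T = 2πr/v = 1.21 × 10^-15 s = 1.21 fs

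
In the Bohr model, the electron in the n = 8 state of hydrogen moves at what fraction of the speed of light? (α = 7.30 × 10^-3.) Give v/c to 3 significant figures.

v_n = Zαc/n, so v/c = Zα/n = 1 × 0.00730 / 8 = 0.000913

0.000913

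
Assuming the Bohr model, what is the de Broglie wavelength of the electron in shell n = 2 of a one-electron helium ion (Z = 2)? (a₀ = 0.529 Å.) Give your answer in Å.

3.32 Å

The Bohr quantisation condition is nλ = 2πr_n.
r_n = n²a₀/Z = 1.06 Å
λ = 2πr_n/n = 2π·1.06/2 = 3.32 Å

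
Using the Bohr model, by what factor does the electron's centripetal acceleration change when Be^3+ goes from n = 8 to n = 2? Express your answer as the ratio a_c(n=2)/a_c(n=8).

a_c ∝ Z^3 · n^-4; with Z fixed, a_c ∝ n^-4.
a_c(n=2)/a_c(n=8) = (2/8)^-4 = 256

256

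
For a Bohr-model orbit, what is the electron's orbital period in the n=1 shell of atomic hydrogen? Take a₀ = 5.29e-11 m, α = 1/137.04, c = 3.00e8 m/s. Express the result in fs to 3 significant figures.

r = n²a₀/Z = 1²·5.29e-11/1 = 5.29e-11 m
v = Zαc/n = 1·0.00730·3.00e8/1 = 2.19e6 m/s
T = 2πr/v = 1.52e-16 s = 0.152 fs

0.152 fs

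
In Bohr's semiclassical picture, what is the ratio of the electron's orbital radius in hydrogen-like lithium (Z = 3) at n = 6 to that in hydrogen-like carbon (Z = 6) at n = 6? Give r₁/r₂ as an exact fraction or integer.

2

r ∝ Z^-1 · n^2
r₁/r₂ = (3/6)^-1 · (6/6)^2 = 2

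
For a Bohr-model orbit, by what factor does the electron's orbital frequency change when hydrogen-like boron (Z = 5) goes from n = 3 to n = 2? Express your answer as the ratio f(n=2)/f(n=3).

f ∝ Z^2 · n^-3; with Z fixed, f ∝ n^-3.
f(n=2)/f(n=3) = (2/3)^-3 = 27/8

27/8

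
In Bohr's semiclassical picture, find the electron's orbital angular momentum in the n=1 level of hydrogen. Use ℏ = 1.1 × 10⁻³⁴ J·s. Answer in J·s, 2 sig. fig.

L_n = nℏ = 1 × 1.1 × 10⁻³⁴ = 1.1 × 10⁻³⁴ J·s

1.1 × 10⁻³⁴ J·s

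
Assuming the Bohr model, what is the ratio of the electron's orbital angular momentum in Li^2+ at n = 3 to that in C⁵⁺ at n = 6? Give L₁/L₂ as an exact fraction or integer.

L = nℏ is independent of Z.
L₁/L₂ = n₁/n₂ = 3/6 = 1/2

1/2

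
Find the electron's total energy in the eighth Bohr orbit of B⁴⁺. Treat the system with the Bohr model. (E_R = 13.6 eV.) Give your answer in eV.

-5.31 eV

E_n = −E_R·Z²/n² = −13.6 × 5²/8² = -5.31 eV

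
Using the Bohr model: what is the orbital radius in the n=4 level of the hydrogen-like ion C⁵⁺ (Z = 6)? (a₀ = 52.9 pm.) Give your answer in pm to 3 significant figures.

r_n = n²a₀/Z = 4² × 52.9 / 6
    = 16 × 52.9 / 6 = 141 pm

141 pm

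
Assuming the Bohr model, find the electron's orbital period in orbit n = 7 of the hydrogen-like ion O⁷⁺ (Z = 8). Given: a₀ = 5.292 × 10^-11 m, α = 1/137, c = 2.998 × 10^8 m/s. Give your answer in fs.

0.8143 fs

r = n²a₀/Z = 7²·5.292 × 10^-11/8 = 3.241 × 10^-10 m
v = Zαc/n = 8·0.007299·2.998 × 10^8/7 = 2.501 × 10^6 m/s
T = 2πr/v = 8.143 × 10^-16 s = 0.8143 fs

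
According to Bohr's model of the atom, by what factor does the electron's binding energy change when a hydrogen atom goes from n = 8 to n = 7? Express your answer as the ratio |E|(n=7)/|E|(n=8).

64/49

|E| ∝ Z^2 · n^-2; with Z fixed, |E| ∝ n^-2.
|E|(n=7)/|E|(n=8) = (7/8)^-2 = 64/49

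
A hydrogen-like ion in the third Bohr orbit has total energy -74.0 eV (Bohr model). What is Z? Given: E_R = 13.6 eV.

7

E_n = −E_R Z²/n² ⇒ Z² = −E_n n²/E_R = 74.0 × 3² / 13.6 ≈ 48.97
Z = 7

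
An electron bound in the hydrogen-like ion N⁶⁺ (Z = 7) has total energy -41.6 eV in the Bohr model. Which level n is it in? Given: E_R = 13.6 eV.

4

E_n = −E_R Z²/n² ⇒ n² = E_R Z²/(−E_n) = 13.6 × 7² / 41.6 ≈ 16.02
n = 4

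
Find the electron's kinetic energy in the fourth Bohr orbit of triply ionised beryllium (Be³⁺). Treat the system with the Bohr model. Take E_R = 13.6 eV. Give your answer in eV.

For a Coulomb orbit the virial theorem gives K = −E_n.
E_n = −E_R·Z²/n², so K = E_R·Z²/n² = 13.6 × 4²/4² = 13.6 eV

13.6 eV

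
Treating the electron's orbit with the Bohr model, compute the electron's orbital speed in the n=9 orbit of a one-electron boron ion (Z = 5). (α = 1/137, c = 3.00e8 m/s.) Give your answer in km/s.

1220 km/s

v_n = Zαc/n = 5 × 0.00730 × 3.00e8 / 9
    = 1220 km/s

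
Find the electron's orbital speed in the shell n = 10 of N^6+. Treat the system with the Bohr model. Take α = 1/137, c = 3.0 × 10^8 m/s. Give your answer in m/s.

v_n = Zαc/n = 7 × 0.0073 × 3.0 × 10^8 / 10
    = 1.5 × 10^6 m/s

1.5 × 10^6 m/s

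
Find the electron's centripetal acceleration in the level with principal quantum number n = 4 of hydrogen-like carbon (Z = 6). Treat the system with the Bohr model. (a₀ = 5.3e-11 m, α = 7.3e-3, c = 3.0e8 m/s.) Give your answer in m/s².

7.6e22 m/s²

r = n²a₀/Z = 1.4e-10 m, v = Zαc/n = 3.3e6 m/s
a = v²/r = (3.3e6)² / 1.4e-10 = 7.6e22 m/s²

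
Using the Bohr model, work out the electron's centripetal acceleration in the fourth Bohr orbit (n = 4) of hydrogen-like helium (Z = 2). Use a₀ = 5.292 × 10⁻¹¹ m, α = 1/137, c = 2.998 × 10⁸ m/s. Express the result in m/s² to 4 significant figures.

r = n²a₀/Z = 4.234 × 10⁻¹⁰ m, v = Zαc/n = 1.094 × 10⁶ m/s
a = v²/r = (1.094 × 10⁶)² / 4.234 × 10⁻¹⁰ = 2.828 × 10²¹ m/s²

2.828 × 10²¹ m/s²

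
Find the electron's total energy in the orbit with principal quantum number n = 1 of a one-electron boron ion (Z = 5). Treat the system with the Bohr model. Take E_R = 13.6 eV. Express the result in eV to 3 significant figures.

-340 eV

E_n = −E_R·Z²/n² = −13.6 × 5²/1² = -340 eV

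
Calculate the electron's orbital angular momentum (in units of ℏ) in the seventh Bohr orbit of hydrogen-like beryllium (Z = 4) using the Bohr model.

L_n = nℏ, so L/ℏ = n = 7.

7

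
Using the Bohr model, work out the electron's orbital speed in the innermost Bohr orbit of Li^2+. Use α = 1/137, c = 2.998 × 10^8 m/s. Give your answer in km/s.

6565 km/s

v_n = Zαc/n = 3 × 0.007299 × 2.998 × 10^8 / 1
    = 6565 km/s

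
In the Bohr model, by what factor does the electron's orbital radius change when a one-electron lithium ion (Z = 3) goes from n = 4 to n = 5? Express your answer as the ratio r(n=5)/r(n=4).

25/16

r ∝ Z^-1 · n^2; with Z fixed, r ∝ n^2.
r(n=5)/r(n=4) = (5/4)^2 = 25/16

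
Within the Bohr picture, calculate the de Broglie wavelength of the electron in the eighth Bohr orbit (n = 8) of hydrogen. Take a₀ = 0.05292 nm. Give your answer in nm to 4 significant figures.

The Bohr quantisation condition is nλ = 2πr_n.
r_n = n²a₀/Z = 3.387 nm
λ = 2πr_n/n = 2π·3.387/8 = 2.660 nm

2.660 nm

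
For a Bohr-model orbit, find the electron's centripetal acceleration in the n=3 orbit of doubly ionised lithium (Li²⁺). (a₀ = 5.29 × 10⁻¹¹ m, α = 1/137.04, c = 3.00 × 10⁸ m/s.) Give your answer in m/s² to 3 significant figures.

3.02 × 10²² m/s²

r = n²a₀/Z = 1.59 × 10⁻¹⁰ m, v = Zαc/n = 2.19 × 10⁶ m/s
a = v²/r = (2.19 × 10⁶)² / 1.59 × 10⁻¹⁰ = 3.02 × 10²² m/s²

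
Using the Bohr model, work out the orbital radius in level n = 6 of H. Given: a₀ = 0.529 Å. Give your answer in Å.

19.0 Å

r_n = n²a₀/Z = 6² × 0.529 / 1
    = 36 × 0.529 / 1 = 19.0 Å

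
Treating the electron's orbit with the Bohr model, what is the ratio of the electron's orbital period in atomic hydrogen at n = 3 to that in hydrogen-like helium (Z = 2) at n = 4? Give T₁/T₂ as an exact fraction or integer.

27/16

T ∝ Z^-2 · n^3
T₁/T₂ = (1/2)^-2 · (3/4)^3 = 27/16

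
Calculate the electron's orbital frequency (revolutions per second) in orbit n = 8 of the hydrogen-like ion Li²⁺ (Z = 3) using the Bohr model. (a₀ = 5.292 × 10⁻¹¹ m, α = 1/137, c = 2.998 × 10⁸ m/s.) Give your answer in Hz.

r = n²a₀/Z = 1.129 × 10⁻⁹ m, v = Zαc/n = 8.206 × 10⁵ m/s
f = v/(2πr) = 1.157 × 10¹⁴ Hz

1.157 × 10¹⁴ Hz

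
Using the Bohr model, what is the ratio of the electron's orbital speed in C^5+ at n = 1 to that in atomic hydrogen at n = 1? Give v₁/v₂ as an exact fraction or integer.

v ∝ Z^1 · n^-1
v₁/v₂ = (6/1)^1 · (1/1)^-1 = 6

6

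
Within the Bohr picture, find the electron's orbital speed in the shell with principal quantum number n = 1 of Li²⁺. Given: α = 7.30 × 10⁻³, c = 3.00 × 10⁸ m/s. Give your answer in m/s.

v_n = Zαc/n = 3 × 0.00730 × 3.00 × 10⁸ / 1
    = 6.57 × 10⁶ m/s

6.57 × 10⁶ m/s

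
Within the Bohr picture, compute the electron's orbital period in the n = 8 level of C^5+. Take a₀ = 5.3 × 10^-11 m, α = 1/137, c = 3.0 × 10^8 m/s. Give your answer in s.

r = n²a₀/Z = 8²·5.3 × 10^-11/6 = 5.7 × 10^-10 m
v = Zαc/n = 6·0.0073·3.0 × 10^8/8 = 1.6 × 10^6 m/s
T = 2πr/v = 2.2 × 10^-15 s

2.2 × 10^-15 s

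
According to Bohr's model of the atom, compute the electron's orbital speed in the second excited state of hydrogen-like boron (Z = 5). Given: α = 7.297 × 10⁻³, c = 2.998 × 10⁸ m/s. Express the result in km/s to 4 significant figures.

v_n = Zαc/n = 5 × 0.007297 × 2.998 × 10⁸ / 3
    = 3646 km/s

3646 km/s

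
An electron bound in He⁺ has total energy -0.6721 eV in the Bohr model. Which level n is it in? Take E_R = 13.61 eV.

E_n = −E_R Z²/n² ⇒ n² = E_R Z²/(−E_n) = 13.61 × 2² / 0.6721 ≈ 81.00
n = 9

9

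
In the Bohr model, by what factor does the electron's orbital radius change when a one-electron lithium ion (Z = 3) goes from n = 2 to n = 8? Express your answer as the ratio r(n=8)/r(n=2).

r ∝ Z^-1 · n^2; with Z fixed, r ∝ n^2.
r(n=8)/r(n=2) = (8/2)^2 = 16

16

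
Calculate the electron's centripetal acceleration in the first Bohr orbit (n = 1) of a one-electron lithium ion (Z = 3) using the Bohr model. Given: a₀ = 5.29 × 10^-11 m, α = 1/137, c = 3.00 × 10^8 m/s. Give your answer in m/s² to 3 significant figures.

r = n²a₀/Z = 1.76 × 10^-11 m, v = Zαc/n = 6.57 × 10^6 m/s
a = v²/r = (6.57 × 10^6)² / 1.76 × 10^-11 = 2.45 × 10^24 m/s²

2.45 × 10^24 m/s²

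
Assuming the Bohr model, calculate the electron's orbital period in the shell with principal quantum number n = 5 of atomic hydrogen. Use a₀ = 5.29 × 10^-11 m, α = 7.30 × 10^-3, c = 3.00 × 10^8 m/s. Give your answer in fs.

r = n²a₀/Z = 5²·5.29 × 10^-11/1 = 1.32 × 10^-9 m
v = Zαc/n = 1·0.00730·3.00 × 10^8/5 = 4.38 × 10^5 m/s
T = 2πr/v = 1.90 × 10^-14 s = 19.0 fs

19.0 fs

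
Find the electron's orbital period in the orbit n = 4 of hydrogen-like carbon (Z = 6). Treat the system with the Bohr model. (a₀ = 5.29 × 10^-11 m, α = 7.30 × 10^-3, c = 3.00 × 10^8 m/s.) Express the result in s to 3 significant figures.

2.70 × 10^-16 s

r = n²a₀/Z = 4²·5.29 × 10^-11/6 = 1.41 × 10^-10 m
v = Zαc/n = 6·0.00730·3.00 × 10^8/4 = 3.29 × 10^6 m/s
T = 2πr/v = 2.70 × 10^-16 s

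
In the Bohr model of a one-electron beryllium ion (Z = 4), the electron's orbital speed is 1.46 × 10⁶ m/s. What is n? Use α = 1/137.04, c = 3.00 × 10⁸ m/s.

6

v_n = Zαc/n ⇒ n = Zαc/v = 4 × 0.00730 × 3.00 × 10⁸ / 1.46 × 10⁶ ≈ 6.00
n = 6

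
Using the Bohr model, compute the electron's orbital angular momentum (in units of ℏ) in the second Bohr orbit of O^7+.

L_n = nℏ, so L/ℏ = n = 2.

2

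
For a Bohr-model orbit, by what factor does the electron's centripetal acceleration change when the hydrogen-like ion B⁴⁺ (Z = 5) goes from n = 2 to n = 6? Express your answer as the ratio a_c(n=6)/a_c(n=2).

1/81

a_c ∝ Z^3 · n^-4; with Z fixed, a_c ∝ n^-4.
a_c(n=6)/a_c(n=2) = (6/2)^-4 = 1/81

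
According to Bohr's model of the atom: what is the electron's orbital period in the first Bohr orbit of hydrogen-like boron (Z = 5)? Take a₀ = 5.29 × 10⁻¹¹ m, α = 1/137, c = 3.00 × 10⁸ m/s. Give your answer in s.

r = n²a₀/Z = 1²·5.29 × 10⁻¹¹/5 = 1.06 × 10⁻¹¹ m
v = Zαc/n = 5·0.00730·3.00 × 10⁸/1 = 1.09 × 10⁷ m/s
T = 2πr/v = 6.07 × 10⁻¹⁸ s

6.07 × 10⁻¹⁸ s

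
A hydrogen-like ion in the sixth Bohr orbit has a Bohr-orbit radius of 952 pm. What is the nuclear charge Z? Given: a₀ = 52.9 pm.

r_n = n²a₀/Z ⇒ Z = n²a₀/r = 6² × 52.9 / 952 ≈ 2.00
Z = 2

2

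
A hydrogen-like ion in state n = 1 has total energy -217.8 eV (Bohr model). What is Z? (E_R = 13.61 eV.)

E_n = −E_R Z²/n² ⇒ Z² = −E_n n²/E_R = 217.8 × 1² / 13.61 ≈ 16.00
Z = 4

4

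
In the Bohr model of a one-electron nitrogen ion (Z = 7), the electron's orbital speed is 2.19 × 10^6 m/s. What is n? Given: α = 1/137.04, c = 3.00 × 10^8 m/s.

7

v_n = Zαc/n ⇒ n = Zαc/v = 7 × 0.00730 × 3.00 × 10^8 / 2.19 × 10^6 ≈ 7.00
n = 7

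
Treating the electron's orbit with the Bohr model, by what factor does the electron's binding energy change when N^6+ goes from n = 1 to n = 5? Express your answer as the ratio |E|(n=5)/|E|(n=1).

1/25

|E| ∝ Z^2 · n^-2; with Z fixed, |E| ∝ n^-2.
|E|(n=5)/|E|(n=1) = (5/1)^-2 = 1/25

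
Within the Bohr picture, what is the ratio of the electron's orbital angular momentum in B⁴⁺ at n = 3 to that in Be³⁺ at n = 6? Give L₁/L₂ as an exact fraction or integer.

L = nℏ is independent of Z.
L₁/L₂ = n₁/n₂ = 3/6 = 1/2

1/2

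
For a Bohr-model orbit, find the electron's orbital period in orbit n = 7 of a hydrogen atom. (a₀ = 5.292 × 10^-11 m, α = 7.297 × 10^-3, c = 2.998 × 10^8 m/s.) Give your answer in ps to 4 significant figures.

r = n²a₀/Z = 7²·5.292 × 10^-11/1 = 2.593 × 10^-9 m
v = Zαc/n = 1·0.007297·2.998 × 10^8/7 = 3.125 × 10^5 m/s
T = 2πr/v = 5.213 × 10^-14 s = 0.05213 ps

0.05213 ps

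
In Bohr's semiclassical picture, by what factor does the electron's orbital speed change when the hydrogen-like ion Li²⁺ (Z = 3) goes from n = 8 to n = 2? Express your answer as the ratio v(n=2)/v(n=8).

v ∝ Z^1 · n^-1; with Z fixed, v ∝ n^-1.
v(n=2)/v(n=8) = (2/8)^-1 = 4

4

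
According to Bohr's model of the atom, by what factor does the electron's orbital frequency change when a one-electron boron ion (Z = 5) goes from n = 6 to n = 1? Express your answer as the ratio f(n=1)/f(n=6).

216

f ∝ Z^2 · n^-3; with Z fixed, f ∝ n^-3.
f(n=1)/f(n=6) = (1/6)^-3 = 216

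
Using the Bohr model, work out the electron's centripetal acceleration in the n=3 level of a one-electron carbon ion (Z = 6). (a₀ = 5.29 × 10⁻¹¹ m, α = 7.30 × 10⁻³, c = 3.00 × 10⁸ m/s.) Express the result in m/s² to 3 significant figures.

r = n²a₀/Z = 7.94 × 10⁻¹¹ m, v = Zαc/n = 4.38 × 10⁶ m/s
a = v²/r = (4.38 × 10⁶)² / 7.94 × 10⁻¹¹ = 2.42 × 10²³ m/s²

2.42 × 10²³ m/s²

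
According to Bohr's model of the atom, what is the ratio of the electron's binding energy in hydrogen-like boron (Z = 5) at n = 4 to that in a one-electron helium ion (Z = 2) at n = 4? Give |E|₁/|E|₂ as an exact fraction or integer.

|E| ∝ Z^2 · n^-2
|E|₁/|E|₂ = (5/2)^2 · (4/4)^-2 = 25/4

25/4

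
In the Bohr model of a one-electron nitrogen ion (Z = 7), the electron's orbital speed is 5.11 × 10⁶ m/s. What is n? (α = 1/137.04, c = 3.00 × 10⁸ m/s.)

3

v_n = Zαc/n ⇒ n = Zαc/v = 7 × 0.00730 × 3.00 × 10⁸ / 5.11 × 10⁶ ≈ 3.00
n = 3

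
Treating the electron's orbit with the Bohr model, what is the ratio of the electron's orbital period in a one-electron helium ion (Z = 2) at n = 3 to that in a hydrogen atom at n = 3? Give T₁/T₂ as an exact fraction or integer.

1/4

T ∝ Z^-2 · n^3
T₁/T₂ = (2/1)^-2 · (3/3)^3 = 1/4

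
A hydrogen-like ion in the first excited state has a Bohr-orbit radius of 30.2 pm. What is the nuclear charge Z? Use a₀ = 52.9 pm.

7

r_n = n²a₀/Z ⇒ Z = n²a₀/r = 2² × 52.9 / 30.2 ≈ 7.01
Z = 7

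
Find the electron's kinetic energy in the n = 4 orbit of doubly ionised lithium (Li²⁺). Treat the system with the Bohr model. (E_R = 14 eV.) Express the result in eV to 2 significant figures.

7.9 eV

For a Coulomb orbit the virial theorem gives K = −E_n.
E_n = −E_R·Z²/n², so K = E_R·Z²/n² = 14 × 3²/4² = 7.9 eV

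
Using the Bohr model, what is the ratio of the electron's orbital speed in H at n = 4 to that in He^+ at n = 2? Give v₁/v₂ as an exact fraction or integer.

1/4

v ∝ Z^1 · n^-1
v₁/v₂ = (1/2)^1 · (4/2)^-1 = 1/4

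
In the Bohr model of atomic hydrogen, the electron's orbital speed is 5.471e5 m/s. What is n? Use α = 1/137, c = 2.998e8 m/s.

4

v_n = Zαc/n ⇒ n = Zαc/v = 1 × 0.007299 × 2.998e8 / 5.471e5 ≈ 4.00
n = 4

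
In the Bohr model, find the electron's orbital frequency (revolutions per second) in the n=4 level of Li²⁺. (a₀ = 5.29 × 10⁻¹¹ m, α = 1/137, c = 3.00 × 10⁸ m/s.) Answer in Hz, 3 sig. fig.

r = n²a₀/Z = 2.82 × 10⁻¹⁰ m, v = Zαc/n = 1.64 × 10⁶ m/s
f = v/(2πr) = 9.26 × 10¹⁴ Hz

9.26 × 10¹⁴ Hz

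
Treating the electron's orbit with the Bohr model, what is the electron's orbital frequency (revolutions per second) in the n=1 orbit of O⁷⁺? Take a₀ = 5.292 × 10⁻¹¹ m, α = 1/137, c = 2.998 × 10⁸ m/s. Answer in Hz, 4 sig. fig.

r = n²a₀/Z = 6.615 × 10⁻¹² m, v = Zαc/n = 1.751 × 10⁷ m/s
f = v/(2πr) = 4.212 × 10¹⁷ Hz

4.212 × 10¹⁷ Hz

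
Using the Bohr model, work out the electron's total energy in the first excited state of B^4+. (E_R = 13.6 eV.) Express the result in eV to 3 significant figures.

-85.0 eV

E_n = −E_R·Z²/n² = −13.6 × 5²/2² = -85.0 eV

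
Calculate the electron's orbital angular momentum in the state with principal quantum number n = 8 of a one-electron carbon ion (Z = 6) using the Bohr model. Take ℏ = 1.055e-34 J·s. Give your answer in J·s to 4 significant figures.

L_n = nℏ = 8 × 1.055e-34 = 8.440e-34 J·s

8.440e-34 J·s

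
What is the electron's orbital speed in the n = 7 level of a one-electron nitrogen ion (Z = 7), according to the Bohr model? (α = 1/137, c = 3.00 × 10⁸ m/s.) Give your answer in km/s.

v_n = Zαc/n = 7 × 0.00730 × 3.00 × 10⁸ / 7
    = 2190 km/s

2190 km/s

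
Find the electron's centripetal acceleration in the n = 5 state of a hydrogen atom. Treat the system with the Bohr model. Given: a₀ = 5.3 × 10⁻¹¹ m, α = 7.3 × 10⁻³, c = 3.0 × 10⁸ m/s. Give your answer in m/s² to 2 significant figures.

r = n²a₀/Z = 1.3 × 10⁻⁹ m, v = Zαc/n = 4.4 × 10⁵ m/s
a = v²/r = (4.4 × 10⁵)² / 1.3 × 10⁻⁹ = 1.4 × 10²⁰ m/s²

1.4 × 10²⁰ m/s²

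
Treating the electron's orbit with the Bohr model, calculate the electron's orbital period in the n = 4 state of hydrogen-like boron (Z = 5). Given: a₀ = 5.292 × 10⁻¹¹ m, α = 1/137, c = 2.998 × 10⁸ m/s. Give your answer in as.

r = n²a₀/Z = 4²·5.292 × 10⁻¹¹/5 = 1.693 × 10⁻¹⁰ m
v = Zαc/n = 5·0.007299·2.998 × 10⁸/4 = 2.735 × 10⁶ m/s
T = 2πr/v = 3.890 × 10⁻¹⁶ s = 389.0 as

389.0 as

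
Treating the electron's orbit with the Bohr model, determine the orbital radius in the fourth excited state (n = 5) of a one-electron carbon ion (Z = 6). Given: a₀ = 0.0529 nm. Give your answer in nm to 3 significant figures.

0.220 nm

r_n = n²a₀/Z = 5² × 0.0529 / 6
    = 25 × 0.0529 / 6 = 0.220 nm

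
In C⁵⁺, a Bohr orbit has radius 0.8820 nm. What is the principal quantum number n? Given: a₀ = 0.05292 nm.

10

r_n = n²a₀/Z ⇒ n² = rZ/a₀ = 0.8820 × 6 / 0.05292 ≈ 100.00
n = 10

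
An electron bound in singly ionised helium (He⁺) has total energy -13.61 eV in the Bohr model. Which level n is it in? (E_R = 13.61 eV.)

2

E_n = −E_R Z²/n² ⇒ n² = E_R Z²/(−E_n) = 13.61 × 2² / 13.61 ≈ 4.00
n = 2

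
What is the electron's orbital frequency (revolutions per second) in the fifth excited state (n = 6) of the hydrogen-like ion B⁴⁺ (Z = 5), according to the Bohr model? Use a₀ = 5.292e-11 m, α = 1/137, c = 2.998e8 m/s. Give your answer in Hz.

7.617e14 Hz

r = n²a₀/Z = 3.810e-10 m, v = Zαc/n = 1.824e6 m/s
f = v/(2πr) = 7.617e14 Hz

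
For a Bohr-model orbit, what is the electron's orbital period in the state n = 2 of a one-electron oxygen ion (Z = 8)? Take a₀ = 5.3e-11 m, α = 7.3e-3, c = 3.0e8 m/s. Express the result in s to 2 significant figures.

r = n²a₀/Z = 2²·5.3e-11/8 = 2.6e-11 m
v = Zαc/n = 8·0.0073·3.0e8/2 = 8.8e6 m/s
T = 2πr/v = 1.9e-17 s

1.9e-17 s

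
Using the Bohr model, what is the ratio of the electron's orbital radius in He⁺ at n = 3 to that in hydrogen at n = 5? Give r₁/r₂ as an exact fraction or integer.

9/50

r ∝ Z^-1 · n^2
r₁/r₂ = (2/1)^-1 · (3/5)^2 = 9/50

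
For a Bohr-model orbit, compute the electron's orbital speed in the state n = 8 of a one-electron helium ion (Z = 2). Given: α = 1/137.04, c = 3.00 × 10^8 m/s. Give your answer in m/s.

v_n = Zαc/n = 2 × 0.00730 × 3.00 × 10^8 / 8
    = 5.47 × 10^5 m/s

5.47 × 10^5 m/s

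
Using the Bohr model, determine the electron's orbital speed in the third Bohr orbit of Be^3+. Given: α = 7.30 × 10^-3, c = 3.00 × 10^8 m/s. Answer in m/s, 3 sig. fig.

v_n = Zαc/n = 4 × 0.00730 × 3.00 × 10^8 / 3
    = 2.92 × 10^6 m/s

2.92 × 10^6 m/s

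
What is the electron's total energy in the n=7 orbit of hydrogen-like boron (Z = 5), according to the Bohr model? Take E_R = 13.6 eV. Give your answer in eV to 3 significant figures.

E_n = −E_R·Z²/n² = −13.6 × 5²/7² = -6.94 eV

-6.94 eV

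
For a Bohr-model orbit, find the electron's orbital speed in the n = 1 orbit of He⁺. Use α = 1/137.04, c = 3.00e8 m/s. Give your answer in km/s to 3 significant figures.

4380 km/s

v_n = Zαc/n = 2 × 0.00730 × 3.00e8 / 1
    = 4380 km/s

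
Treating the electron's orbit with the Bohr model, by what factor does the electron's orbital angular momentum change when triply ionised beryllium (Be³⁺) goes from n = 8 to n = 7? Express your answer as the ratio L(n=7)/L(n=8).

7/8

L = nℏ depends only on n, so L ∝ n.
L(n=7)/L(n=8) = (7/8)^1 = 7/8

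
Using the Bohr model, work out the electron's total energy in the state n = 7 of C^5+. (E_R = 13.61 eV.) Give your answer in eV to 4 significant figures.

-9.999 eV

E_n = −E_R·Z²/n² = −13.61 × 6²/7² = -9.999 eV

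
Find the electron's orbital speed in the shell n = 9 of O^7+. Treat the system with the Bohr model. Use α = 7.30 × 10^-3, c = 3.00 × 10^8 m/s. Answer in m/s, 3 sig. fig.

v_n = Zαc/n = 8 × 0.00730 × 3.00 × 10^8 / 9
    = 1.95 × 10^6 m/s

1.95 × 10^6 m/s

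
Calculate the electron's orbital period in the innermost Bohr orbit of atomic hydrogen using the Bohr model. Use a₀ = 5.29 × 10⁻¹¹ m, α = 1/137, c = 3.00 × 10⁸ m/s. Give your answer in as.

152 as

r = n²a₀/Z = 1²·5.29 × 10⁻¹¹/1 = 5.29 × 10⁻¹¹ m
v = Zαc/n = 1·0.00730·3.00 × 10⁸/1 = 2.19 × 10⁶ m/s
T = 2πr/v = 1.52 × 10⁻¹⁶ s = 152 as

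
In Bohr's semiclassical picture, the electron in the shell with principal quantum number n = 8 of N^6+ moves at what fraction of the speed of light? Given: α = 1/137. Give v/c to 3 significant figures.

v_n = Zαc/n, so v/c = Zα/n = 7 × 0.00730 / 8 = 0.00639

0.00639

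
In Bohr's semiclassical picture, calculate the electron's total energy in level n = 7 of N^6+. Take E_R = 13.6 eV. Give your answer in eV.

-13.6 eV

E_n = −E_R·Z²/n² = −13.6 × 7²/7² = -13.6 eV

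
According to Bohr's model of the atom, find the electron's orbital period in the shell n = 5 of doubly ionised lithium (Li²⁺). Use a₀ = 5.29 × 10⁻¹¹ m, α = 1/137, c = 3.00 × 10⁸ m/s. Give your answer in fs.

2.11 fs

r = n²a₀/Z = 5²·5.29 × 10⁻¹¹/3 = 4.41 × 10⁻¹⁰ m
v = Zαc/n = 3·0.00730·3.00 × 10⁸/5 = 1.31 × 10⁶ m/s
T = 2πr/v = 2.11 × 10⁻¹⁵ s = 2.11 fs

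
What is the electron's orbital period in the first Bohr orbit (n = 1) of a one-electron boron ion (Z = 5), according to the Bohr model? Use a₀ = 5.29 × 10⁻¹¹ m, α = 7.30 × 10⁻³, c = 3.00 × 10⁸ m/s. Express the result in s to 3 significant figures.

r = n²a₀/Z = 1²·5.29 × 10⁻¹¹/5 = 1.06 × 10⁻¹¹ m
v = Zαc/n = 5·0.00730·3.00 × 10⁸/1 = 1.09 × 10⁷ m/s
T = 2πr/v = 6.07 × 10⁻¹⁸ s

6.07 × 10⁻¹⁸ s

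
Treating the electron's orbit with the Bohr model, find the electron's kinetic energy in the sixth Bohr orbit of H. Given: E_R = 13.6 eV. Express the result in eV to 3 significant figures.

For a Coulomb orbit the virial theorem gives K = −E_n.
E_n = −E_R·Z²/n², so K = E_R·Z²/n² = 13.6 × 1²/6² = 0.378 eV

0.378 eV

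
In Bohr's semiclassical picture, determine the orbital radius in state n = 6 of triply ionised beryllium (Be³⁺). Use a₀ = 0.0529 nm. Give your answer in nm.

0.476 nm

r_n = n²a₀/Z = 6² × 0.0529 / 4
    = 36 × 0.0529 / 4 = 0.476 nm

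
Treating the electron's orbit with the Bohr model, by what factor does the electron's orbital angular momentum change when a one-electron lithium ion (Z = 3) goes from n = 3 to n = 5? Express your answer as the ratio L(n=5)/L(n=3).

5/3

L = nℏ depends only on n, so L ∝ n.
L(n=5)/L(n=3) = (5/3)^1 = 5/3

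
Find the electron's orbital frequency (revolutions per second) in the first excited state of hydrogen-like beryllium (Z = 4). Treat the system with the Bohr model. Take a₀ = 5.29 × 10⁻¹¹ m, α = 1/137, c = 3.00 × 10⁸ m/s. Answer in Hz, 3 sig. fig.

r = n²a₀/Z = 5.29 × 10⁻¹¹ m, v = Zαc/n = 4.38 × 10⁶ m/s
f = v/(2πr) = 1.32 × 10¹⁶ Hz

1.32 × 10¹⁶ Hz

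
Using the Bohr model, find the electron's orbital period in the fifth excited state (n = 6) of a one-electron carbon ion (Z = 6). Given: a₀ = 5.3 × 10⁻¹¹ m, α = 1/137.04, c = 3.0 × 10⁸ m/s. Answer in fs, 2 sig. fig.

0.91 fs

r = n²a₀/Z = 6²·5.3 × 10⁻¹¹/6 = 3.2 × 10⁻¹⁰ m
v = Zαc/n = 6·0.0073·3.0 × 10⁸/6 = 2.2 × 10⁶ m/s
T = 2πr/v = 9.1 × 10⁻¹⁶ s = 0.91 fs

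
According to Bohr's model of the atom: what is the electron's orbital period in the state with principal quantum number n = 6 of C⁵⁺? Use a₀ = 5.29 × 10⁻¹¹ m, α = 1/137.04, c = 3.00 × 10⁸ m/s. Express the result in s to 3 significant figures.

9.11 × 10⁻¹⁶ s

r = n²a₀/Z = 6²·5.29 × 10⁻¹¹/6 = 3.17 × 10⁻¹⁰ m
v = Zαc/n = 6·0.00730·3.00 × 10⁸/6 = 2.19 × 10⁶ m/s
T = 2πr/v = 9.11 × 10⁻¹⁶ s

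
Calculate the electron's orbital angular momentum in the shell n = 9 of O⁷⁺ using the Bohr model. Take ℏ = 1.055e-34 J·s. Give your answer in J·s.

L_n = nℏ = 9 × 1.055e-34 = 9.495e-34 J·s

9.495e-34 J·s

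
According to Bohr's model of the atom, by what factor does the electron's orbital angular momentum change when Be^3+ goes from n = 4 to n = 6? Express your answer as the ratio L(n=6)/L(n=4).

L = nℏ depends only on n, so L ∝ n.
L(n=6)/L(n=4) = (6/4)^1 = 3/2

3/2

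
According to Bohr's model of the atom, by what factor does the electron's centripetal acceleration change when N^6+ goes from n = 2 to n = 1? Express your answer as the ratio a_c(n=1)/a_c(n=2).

a_c ∝ Z^3 · n^-4; with Z fixed, a_c ∝ n^-4.
a_c(n=1)/a_c(n=2) = (1/2)^-4 = 16

16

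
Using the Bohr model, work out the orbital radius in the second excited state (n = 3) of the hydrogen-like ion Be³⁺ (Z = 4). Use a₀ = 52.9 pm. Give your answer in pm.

r_n = n²a₀/Z = 3² × 52.9 / 4
    = 9 × 52.9 / 4 = 119 pm

119 pm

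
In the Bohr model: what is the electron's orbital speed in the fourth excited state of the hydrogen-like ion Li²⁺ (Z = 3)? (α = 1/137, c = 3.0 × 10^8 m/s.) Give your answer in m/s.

v_n = Zαc/n = 3 × 0.0073 × 3.0 × 10^8 / 5
    = 1.3 × 10^6 m/s

1.3 × 10^6 m/s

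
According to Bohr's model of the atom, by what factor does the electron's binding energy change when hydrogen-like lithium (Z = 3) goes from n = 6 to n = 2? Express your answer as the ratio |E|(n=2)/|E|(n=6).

9

|E| ∝ Z^2 · n^-2; with Z fixed, |E| ∝ n^-2.
|E|(n=2)/|E|(n=6) = (2/6)^-2 = 9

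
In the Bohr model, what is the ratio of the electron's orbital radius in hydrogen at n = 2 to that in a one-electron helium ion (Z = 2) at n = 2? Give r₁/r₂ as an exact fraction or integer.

2

r ∝ Z^-1 · n^2
r₁/r₂ = (1/2)^-1 · (2/2)^2 = 2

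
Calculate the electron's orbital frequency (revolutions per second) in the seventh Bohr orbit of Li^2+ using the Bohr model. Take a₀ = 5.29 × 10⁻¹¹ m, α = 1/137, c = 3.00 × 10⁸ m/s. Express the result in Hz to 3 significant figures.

1.73 × 10¹⁴ Hz

r = n²a₀/Z = 8.64 × 10⁻¹⁰ m, v = Zαc/n = 9.38 × 10⁵ m/s
f = v/(2πr) = 1.73 × 10¹⁴ Hz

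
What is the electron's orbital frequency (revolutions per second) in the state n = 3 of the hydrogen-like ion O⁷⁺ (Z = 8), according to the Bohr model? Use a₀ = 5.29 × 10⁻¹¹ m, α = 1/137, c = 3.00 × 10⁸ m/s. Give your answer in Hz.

r = n²a₀/Z = 5.95 × 10⁻¹¹ m, v = Zαc/n = 5.84 × 10⁶ m/s
f = v/(2πr) = 1.56 × 10¹⁶ Hz

1.56 × 10¹⁶ Hz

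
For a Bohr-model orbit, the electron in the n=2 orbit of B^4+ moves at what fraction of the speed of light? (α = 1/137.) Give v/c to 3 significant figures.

0.0182

v_n = Zαc/n, so v/c = Zα/n = 5 × 0.00730 / 2 = 0.0182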